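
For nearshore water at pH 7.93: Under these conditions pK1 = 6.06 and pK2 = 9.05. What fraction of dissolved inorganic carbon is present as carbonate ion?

α₂ = 0.0696

α₂ = 1 / (1 + [H⁺]/K2 + [H⁺]²/(K1K2)) = 1 / (1 + 10^+1.12 + 10^-0.75)
   = 1 / (1 + 13.183 + 0.17783) = 1/14.360 = 0.06964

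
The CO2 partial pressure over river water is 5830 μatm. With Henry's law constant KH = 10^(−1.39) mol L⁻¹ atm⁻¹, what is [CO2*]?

KH = 10^(−1.39) = 4.074×10^-2 mol L⁻¹ atm⁻¹
[CO2*] = KH · pCO2 = 4.074×10^-2 × 5830×10^-6 atm = 2.38×10^-4 mol/L

[CO2*] = 238 μmol/L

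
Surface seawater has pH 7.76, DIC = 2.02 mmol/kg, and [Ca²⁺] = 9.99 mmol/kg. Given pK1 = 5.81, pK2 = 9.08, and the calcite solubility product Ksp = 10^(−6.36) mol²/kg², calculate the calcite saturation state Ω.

Ω = 2.09

α₂ = 1 / (1 + [H⁺]/K2 + [H⁺]²/(K1K2)) = 1 / (1 + 10^+1.32 + 10^-0.63)
   = 1 / (1 + 20.893 + 0.23442) = 1/22.127 = 0.04519
[CO3²⁻] = α₂ × DIC = 0.04519 × 2.02 = 0.09129 mmol/kg
Ksp = 10^(−6.36) = 4.365×10^-7
Ω = [Ca²⁺][CO3²⁻]/Ksp = (9.99×10^-3)(9.129×10^-5) / 4.365×10^-7 = 2.09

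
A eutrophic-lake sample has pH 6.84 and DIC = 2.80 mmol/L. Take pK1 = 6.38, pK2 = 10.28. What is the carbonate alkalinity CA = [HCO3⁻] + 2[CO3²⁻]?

CA = 2.08 mmol/L

CA = [HCO3⁻] + 2[CO3²⁻] = (α₁ + 2α₂)·DIC
At pH 6.84: [H⁺]/K1 = 10^-0.46 = 0.34674, K2/[H⁺] = 10^-3.44 = 0.00036308
α₁ = 1/(1 + 0.34674 + 0.00036308) = 1/1.3471 = 0.7423; α₂ = α₁·K2/[H⁺] = 0.0002695
α₁ + 2α₂ = 0.7429
CA = 0.7429 × 2.80 = 2.08 mmol/L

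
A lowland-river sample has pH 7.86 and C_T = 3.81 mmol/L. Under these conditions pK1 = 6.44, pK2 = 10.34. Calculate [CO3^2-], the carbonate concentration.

[CO3²⁻] = 12.1 μmol/L

α₂ = 1 / (1 + [H⁺]/K2 + [H⁺]²/(K1K2)) = 1 / (1 + 10^+2.48 + 10^+1.06)
   = 1 / (1 + 302.00 + 11.482) = 1/314.48 = 0.003180
[CO3²⁻] = α₂ × DIC = 0.003180 × 3.81 = 0.0121 mmol/L = 12.1 μmol/L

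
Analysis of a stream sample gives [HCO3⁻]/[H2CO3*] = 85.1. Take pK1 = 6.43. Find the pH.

pH = 8.36

From K1 = [H⁺][HCO3⁻]/[H2CO3*]:  pH = pK1 + log₁₀([HCO3⁻]/[H2CO3*])
log₁₀(85.1) = +1.930
pH = 6.43 + (+1.930) = 8.36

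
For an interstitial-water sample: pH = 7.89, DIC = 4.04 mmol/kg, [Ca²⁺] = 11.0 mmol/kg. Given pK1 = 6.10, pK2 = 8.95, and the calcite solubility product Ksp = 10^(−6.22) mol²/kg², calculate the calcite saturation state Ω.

α₂ = 1 / (1 + [H⁺]/K2 + [H⁺]²/(K1K2)) = 1 / (1 + 10^+1.06 + 10^-0.73)
   = 1 / (1 + 11.482 + 0.18621) = 1/12.668 = 0.07894
[CO3²⁻] = α₂ × DIC = 0.07894 × 4.04 = 0.3189 mmol/kg
Ksp = 10^(−6.22) = 6.026×10^-7
Ω = [Ca²⁺][CO3²⁻]/Ksp = (11.0×10^-3)(3.189×10^-4) / 6.026×10^-7 = 5.82

Ω = 5.82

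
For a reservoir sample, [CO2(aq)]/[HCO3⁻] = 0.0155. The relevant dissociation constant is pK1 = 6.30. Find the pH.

From K1 = [H⁺][HCO3⁻]/[CO2(aq)]:  pH = pK1 − log₁₀([CO2(aq)]/[HCO3⁻])
log₁₀(0.0155) = -1.810
pH = 6.30 − (-1.810) = 8.11

pH = 8.11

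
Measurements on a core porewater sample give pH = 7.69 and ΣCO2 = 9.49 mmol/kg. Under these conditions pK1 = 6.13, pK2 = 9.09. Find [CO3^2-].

α₂ = 1 / (1 + [H⁺]/K2 + [H⁺]²/(K1K2)) = 1 / (1 + 10^+1.40 + 10^-0.16)
   = 1 / (1 + 25.119 + 0.69183) = 1/26.811 = 0.03730
[CO3²⁻] = α₂ × DIC = 0.03730 × 9.49 = 0.354 mmol/kg

[CO3²⁻] = 0.354 mmol/kg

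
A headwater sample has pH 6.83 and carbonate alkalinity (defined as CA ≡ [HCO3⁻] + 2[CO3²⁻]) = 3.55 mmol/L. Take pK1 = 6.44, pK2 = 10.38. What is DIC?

DIC = 4.99 mmol/L

CA = [HCO3⁻] + 2[CO3²⁻] = (α₁ + 2α₂)·DIC
At pH 6.83: [H⁺]/K1 = 10^-0.39 = 0.40738, K2/[H⁺] = 10^-3.55 = 0.00028184
α₁ = 1/(1 + 0.40738 + 0.00028184) = 1/1.4077 = 0.7104; α₂ = α₁·K2/[H⁺] = 0.0002002
α₁ + 2α₂ = 0.7108
DIC = CA / (α₁ + 2α₂) = 3.55 / 0.7108 = 4.99 mmol/L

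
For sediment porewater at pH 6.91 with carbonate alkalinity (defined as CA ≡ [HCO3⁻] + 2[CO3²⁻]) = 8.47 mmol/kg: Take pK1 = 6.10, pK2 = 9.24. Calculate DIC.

CA = [HCO3⁻] + 2[CO3²⁻] = (α₁ + 2α₂)·DIC
At pH 6.91: [H⁺]/K1 = 10^-0.81 = 0.15488, K2/[H⁺] = 10^-2.33 = 0.0046774
α₁ = 1/(1 + 0.15488 + 0.0046774) = 1/1.1596 = 0.8624; α₂ = α₁·K2/[H⁺] = 0.004034
α₁ + 2α₂ = 0.8705
DIC = CA / (α₁ + 2α₂) = 8.47 / 0.8705 = 9.73 mmol/kg

DIC = 9.73 mmol/kg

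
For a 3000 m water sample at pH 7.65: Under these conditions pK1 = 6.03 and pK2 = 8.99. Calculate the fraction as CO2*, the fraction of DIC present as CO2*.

α₀ = 1 / (1 + K1/[H⁺] + K1K2/[H⁺]²) = 1 / (1 + 10^+1.62 + 10^+0.28)
   = 1 / (1 + 41.687 + 1.9055) = 1/44.592 = 0.02243

α₀ = 0.0224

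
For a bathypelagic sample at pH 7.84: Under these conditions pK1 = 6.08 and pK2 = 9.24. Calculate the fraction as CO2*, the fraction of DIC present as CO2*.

α₀ = 0.0164

α₀ = 1 / (1 + K1/[H⁺] + K1K2/[H⁺]²) = 1 / (1 + 10^+1.76 + 10^+0.36)
   = 1 / (1 + 57.544 + 2.2909) = 1/60.835 = 0.01644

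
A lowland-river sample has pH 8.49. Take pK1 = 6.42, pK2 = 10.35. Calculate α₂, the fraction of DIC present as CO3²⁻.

α₂ = 0.0135

α₂ = 1 / (1 + [H⁺]/K2 + [H⁺]²/(K1K2)) = 1 / (1 + 10^+1.86 + 10^-0.21)
   = 1 / (1 + 72.444 + 0.61660) = 1/74.060 = 0.01350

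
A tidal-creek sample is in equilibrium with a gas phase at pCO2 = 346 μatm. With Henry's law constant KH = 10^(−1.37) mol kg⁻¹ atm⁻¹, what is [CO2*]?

[CO2*] = 14.8 μmol/kg

KH = 10^(−1.37) = 4.266×10^-2 mol kg⁻¹ atm⁻¹
[CO2*] = KH · pCO2 = 4.266×10^-2 × 346×10^-6 atm = 1.48×10^-5 mol/kg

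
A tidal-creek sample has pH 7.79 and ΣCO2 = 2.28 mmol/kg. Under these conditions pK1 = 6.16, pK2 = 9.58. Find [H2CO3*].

α₀ = 1 / (1 + K1/[H⁺] + K1K2/[H⁺]²) = 1 / (1 + 10^+1.63 + 10^-0.16)
   = 1 / (1 + 42.658 + 0.69183) = 1/44.350 = 0.02255
[CO2*] = α₀ × DIC = 0.02255 × 2.28 = 0.0514 mmol/kg

[CO2*] = 0.0514 mmol/kg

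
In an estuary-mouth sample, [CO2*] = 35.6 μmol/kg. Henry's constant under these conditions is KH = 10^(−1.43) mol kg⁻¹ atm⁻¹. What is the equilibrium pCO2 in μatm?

KH = 10^(−1.43) = 3.715×10^-2 mol kg⁻¹ atm⁻¹
pCO2 = [CO2*]/KH = 35.6×10^-6 / 3.715×10^-2 = 9.58×10^-4 atm = 958 μatm

pCO2 = 958 μatm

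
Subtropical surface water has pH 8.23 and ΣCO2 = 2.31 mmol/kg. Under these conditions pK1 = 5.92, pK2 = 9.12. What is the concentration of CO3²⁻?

[CO3²⁻] = 0.262 mmol/kg

α₂ = 1 / (1 + [H⁺]/K2 + [H⁺]²/(K1K2)) = 1 / (1 + 10^+0.89 + 10^-1.42)
   = 1 / (1 + 7.7625 + 0.038019) = 1/8.8005 = 0.1136
[CO3²⁻] = α₂ × DIC = 0.1136 × 2.31 = 0.262 mmol/kg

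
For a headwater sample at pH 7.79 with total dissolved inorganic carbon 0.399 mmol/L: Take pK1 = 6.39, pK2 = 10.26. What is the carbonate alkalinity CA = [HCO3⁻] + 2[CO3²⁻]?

CA = [HCO3⁻] + 2[CO3²⁻] = (α₁ + 2α₂)·DIC
At pH 7.79: [H⁺]/K1 = 10^-1.40 = 0.039811, K2/[H⁺] = 10^-2.47 = 0.0033884
α₁ = 1/(1 + 0.039811 + 0.0033884) = 1/1.0432 = 0.9586; α₂ = α₁·K2/[H⁺] = 0.003248
α₁ + 2α₂ = 0.9651
CA = 0.9651 × 0.399 = 0.385 mmol/L

CA = 0.385 mmol/L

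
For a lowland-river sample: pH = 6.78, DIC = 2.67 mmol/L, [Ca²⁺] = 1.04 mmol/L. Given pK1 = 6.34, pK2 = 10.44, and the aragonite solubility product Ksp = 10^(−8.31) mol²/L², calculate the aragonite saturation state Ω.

α₂ = 1 / (1 + [H⁺]/K2 + [H⁺]²/(K1K2)) = 1 / (1 + 10^+3.66 + 10^+3.22)
   = 1 / (1 + 4570.9 + 1659.6) = 1/6231.5 = 0.0001605
[CO3²⁻] = α₂ × DIC = 0.0001605 × 2.67 = 0.0004285 mmol/L = 0.4285 μmol/L
Ksp = 10^(−8.31) = 4.898×10^-9
Ω = [Ca²⁺][CO3²⁻]/Ksp = (1.04×10^-3)(4.285×10^-7) / 4.898×10^-9 = 0.0910

Ω = 0.0910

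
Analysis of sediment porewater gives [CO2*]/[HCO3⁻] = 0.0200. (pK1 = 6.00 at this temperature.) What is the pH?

pH = 7.70

From K1 = [H⁺][HCO3⁻]/[CO2*]:  pH = pK1 − log₁₀([CO2*]/[HCO3⁻])
log₁₀(0.0200) = -1.699
pH = 6.00 − (-1.699) = 7.70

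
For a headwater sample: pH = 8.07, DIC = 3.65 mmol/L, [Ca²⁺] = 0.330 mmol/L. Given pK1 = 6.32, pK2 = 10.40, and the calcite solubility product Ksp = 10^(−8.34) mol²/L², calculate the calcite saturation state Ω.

Ω = 1.21

α₂ = 1 / (1 + [H⁺]/K2 + [H⁺]²/(K1K2)) = 1 / (1 + 10^+2.33 + 10^+0.58)
   = 1 / (1 + 213.80 + 3.8019) = 1/218.60 = 0.004575
[CO3²⁻] = α₂ × DIC = 0.004575 × 3.65 = 0.01670 mmol/L = 16.70 μmol/L
Ksp = 10^(−8.34) = 4.571×10^-9
Ω = [Ca²⁺][CO3²⁻]/Ksp = (0.330×10^-3)(1.670×10^-5) / 4.571×10^-9 = 1.21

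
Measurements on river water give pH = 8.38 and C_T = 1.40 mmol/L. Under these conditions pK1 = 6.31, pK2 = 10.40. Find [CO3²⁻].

[CO3²⁻] = 13.1 μmol/L

α₂ = 1 / (1 + [H⁺]/K2 + [H⁺]²/(K1K2)) = 1 / (1 + 10^+2.02 + 10^-0.05)
   = 1 / (1 + 104.71 + 0.89125) = 1/106.60 = 0.009381
[CO3²⁻] = α₂ × DIC = 0.009381 × 1.40 = 0.0131 mmol/L = 13.1 μmol/L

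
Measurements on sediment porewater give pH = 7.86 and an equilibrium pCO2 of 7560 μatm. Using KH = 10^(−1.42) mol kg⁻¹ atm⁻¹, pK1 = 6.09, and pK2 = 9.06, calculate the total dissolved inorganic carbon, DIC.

DIC = 18.3 mmol/kg

[CO2*] = KH · pCO2 = 10^(−1.42) × 7560×10^-6 = 2.874×10^-4 mol/kg
α₀ = 1/(1 + K1/[H⁺] + K1K2/[H⁺]²) = 1/(1 + 10^+1.77 + 10^+0.57) = 0.01572
DIC = [CO2*]/α₀ = 2.874×10^-4 / 0.01572 = 18.3 mmol/kg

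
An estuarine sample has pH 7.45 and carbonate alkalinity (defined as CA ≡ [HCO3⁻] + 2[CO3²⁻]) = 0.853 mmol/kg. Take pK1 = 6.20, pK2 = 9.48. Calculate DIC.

DIC = 0.892 mmol/kg

CA = [HCO3⁻] + 2[CO3²⁻] = (α₁ + 2α₂)·DIC
At pH 7.45: [H⁺]/K1 = 10^-1.25 = 0.056234, K2/[H⁺] = 10^-2.03 = 0.0093325
α₁ = 1/(1 + 0.056234 + 0.0093325) = 1/1.0656 = 0.9385; α₂ = α₁·K2/[H⁺] = 0.008758
α₁ + 2α₂ = 0.9560
DIC = CA / (α₁ + 2α₂) = 0.853 / 0.9560 = 0.892 mmol/kg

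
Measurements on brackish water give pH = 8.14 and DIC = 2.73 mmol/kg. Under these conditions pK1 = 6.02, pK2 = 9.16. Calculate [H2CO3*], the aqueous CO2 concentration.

[CO2*] = 18.8 μmol/kg

α₀ = 1 / (1 + K1/[H⁺] + K1K2/[H⁺]²) = 1 / (1 + 10^+2.12 + 10^+1.10)
   = 1 / (1 + 131.83 + 12.589) = 1/145.41 = 0.006877
[CO2*] = α₀ × DIC = 0.006877 × 2.73 = 0.0188 mmol/kg = 18.8 μmol/kg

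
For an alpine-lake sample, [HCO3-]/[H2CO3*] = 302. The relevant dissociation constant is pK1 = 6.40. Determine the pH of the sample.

From K1 = [H⁺][HCO3-]/[H2CO3*]:  pH = pK1 + log₁₀([HCO3-]/[H2CO3*])
log₁₀(302) = +2.480
pH = 6.40 + (+2.480) = 8.88

pH = 8.88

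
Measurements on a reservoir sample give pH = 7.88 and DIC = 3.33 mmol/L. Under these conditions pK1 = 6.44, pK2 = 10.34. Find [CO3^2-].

[CO3²⁻] = 11.1 μmol/L

α₂ = 1 / (1 + [H⁺]/K2 + [H⁺]²/(K1K2)) = 1 / (1 + 10^+2.46 + 10^+1.02)
   = 1 / (1 + 288.40 + 10.471) = 1/299.87 = 0.003335
[CO3²⁻] = α₂ × DIC = 0.003335 × 3.33 = 0.0111 mmol/L = 11.1 μmol/L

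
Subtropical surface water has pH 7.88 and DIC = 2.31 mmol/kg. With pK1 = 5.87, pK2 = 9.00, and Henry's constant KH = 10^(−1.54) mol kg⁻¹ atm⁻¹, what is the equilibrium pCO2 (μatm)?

α₀ = 1 / (1 + K1/[H⁺] + K1K2/[H⁺]²) = 1 / (1 + 10^+2.01 + 10^+0.89)
   = 1 / (1 + 102.33 + 7.7625) = 1/111.09 = 0.009002
[CO2*] = α₀ × DIC = 0.009002 × 2.31 = 0.02079 mmol/kg
pCO2 = [CO2*]/KH = 2.079×10^-5 / 2.884×10^-2 = 721 μatm

pCO2 = 721 μatm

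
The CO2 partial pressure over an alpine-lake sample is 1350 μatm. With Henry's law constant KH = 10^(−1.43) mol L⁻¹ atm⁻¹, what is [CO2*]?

[CO2*] = 50.2 μmol/L

KH = 10^(−1.43) = 3.715×10^-2 mol L⁻¹ atm⁻¹
[CO2*] = KH · pCO2 = 3.715×10^-2 × 1350×10^-6 atm = 5.02×10^-5 mol/L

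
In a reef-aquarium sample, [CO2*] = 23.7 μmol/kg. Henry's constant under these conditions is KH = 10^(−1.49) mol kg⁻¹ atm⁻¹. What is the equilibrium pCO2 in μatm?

KH = 10^(−1.49) = 3.236×10^-2 mol kg⁻¹ atm⁻¹
pCO2 = [CO2*]/KH = 23.7×10^-6 / 3.236×10^-2 = 7.32×10^-4 atm = 732 μatm

pCO2 = 732 μatm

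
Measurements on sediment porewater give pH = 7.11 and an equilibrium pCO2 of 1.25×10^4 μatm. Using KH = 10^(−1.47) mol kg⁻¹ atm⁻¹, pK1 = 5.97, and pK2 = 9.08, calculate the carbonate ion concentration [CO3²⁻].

[CO3²⁻] = 0.0626 mmol/kg

[CO2*] = KH · pCO2 = 10^(−1.47) × 1.25×10^4×10^-6 = 4.236×10^-4 mol/kg
α₀ = 1/(1 + K1/[H⁺] + K1K2/[H⁺]²) = 1/(1 + 10^+1.14 + 10^-0.83) = 0.06688
DIC = [CO2*]/α₀ = 4.236×10^-4 / 0.06688 = 6.333 mmol/kg
[CO3²⁻] = α₂·DIC; α₂ = 0.009893, so [CO3²⁻] = 0.009893 × 6.333 = 0.0626 mmol/kg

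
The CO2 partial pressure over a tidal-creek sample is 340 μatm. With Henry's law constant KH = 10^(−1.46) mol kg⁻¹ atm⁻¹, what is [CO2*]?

[CO2*] = 11.8 μmol/kg

KH = 10^(−1.46) = 3.467×10^-2 mol kg⁻¹ atm⁻¹
[CO2*] = KH · pCO2 = 3.467×10^-2 × 340×10^-6 atm = 1.18×10^-5 mol/kg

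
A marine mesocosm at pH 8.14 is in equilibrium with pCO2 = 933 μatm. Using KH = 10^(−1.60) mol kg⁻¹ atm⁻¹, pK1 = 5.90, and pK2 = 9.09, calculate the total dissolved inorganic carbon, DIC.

DIC = 4.55 mmol/kg

[CO2*] = KH · pCO2 = 10^(−1.60) × 933×10^-6 = 2.344×10^-5 mol/kg
α₀ = 1/(1 + K1/[H⁺] + K1K2/[H⁺]²) = 1/(1 + 10^+2.24 + 10^+1.29) = 0.005147
DIC = [CO2*]/α₀ = 2.344×10^-5 / 0.005147 = 4.55 mmol/kg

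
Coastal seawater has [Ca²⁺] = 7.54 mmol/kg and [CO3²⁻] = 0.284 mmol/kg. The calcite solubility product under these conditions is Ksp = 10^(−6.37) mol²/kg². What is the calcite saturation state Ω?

Ksp = 10^(−6.37) = 4.266×10^-7
Ω = [Ca²⁺][CO3²⁻]/Ksp = (7.54×10^-3)(0.284×10^-3) / 4.266×10^-7 = 5.02

Ω = 5.02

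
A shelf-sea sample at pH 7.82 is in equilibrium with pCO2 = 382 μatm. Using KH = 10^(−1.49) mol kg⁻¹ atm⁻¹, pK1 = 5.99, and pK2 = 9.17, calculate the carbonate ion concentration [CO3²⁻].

[CO3²⁻] = 0.0373 mmol/kg

[CO2*] = KH · pCO2 = 10^(−1.49) × 382×10^-6 = 1.236×10^-5 mol/kg
α₀ = 1/(1 + K1/[H⁺] + K1K2/[H⁺]²) = 1/(1 + 10^+1.83 + 10^+0.48) = 0.01396
DIC = [CO2*]/α₀ = 1.236×10^-5 / 0.01396 = 0.8854 mmol/kg
[CO3²⁻] = α₂·DIC; α₂ = 0.04216, so [CO3²⁻] = 0.04216 × 0.8854 = 0.0373 mmol/kg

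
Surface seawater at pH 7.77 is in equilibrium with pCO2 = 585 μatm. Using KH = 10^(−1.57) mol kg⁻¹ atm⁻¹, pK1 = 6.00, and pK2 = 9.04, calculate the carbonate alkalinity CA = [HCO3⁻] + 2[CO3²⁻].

CA = 1.03 mmol/kg

[CO2*] = KH · pCO2 = 10^(−1.57) × 585×10^-6 = 1.575×10^-5 mol/kg
α₀ = 1/(1 + K1/[H⁺] + K1K2/[H⁺]²) = 1/(1 + 10^+1.77 + 10^+0.50) = 0.01586
DIC = [CO2*]/α₀ = 1.575×10^-5 / 0.01586 = 0.9927 mmol/kg
CA = (α₁ + 2α₂)·DIC = (0.9340 + 2×0.05016) × 0.9927 = 1.03 mmol/kg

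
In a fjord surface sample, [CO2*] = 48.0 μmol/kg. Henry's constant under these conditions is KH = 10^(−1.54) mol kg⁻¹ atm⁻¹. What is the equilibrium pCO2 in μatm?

KH = 10^(−1.54) = 2.884×10^-2 mol kg⁻¹ atm⁻¹
pCO2 = [CO2*]/KH = 48.0×10^-6 / 2.884×10^-2 = 1.66×10^-3 atm = 1660 μatm

pCO2 = 1660 μatm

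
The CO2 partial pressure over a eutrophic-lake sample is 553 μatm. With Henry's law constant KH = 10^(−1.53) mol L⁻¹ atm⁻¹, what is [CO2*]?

[CO2*] = 16.3 μmol/L

KH = 10^(−1.53) = 2.951×10^-2 mol L⁻¹ atm⁻¹
[CO2*] = KH · pCO2 = 2.951×10^-2 × 553×10^-6 atm = 1.63×10^-5 mol/L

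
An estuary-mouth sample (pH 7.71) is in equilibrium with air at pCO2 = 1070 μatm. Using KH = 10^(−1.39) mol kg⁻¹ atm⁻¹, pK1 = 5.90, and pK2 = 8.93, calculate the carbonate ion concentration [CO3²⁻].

[CO2*] = KH · pCO2 = 10^(−1.39) × 1070×10^-6 = 4.359×10^-5 mol/kg
α₀ = 1/(1 + K1/[H⁺] + K1K2/[H⁺]²) = 1/(1 + 10^+1.81 + 10^+0.59) = 0.01440
DIC = [CO2*]/α₀ = 4.359×10^-5 / 0.01440 = 3.028 mmol/kg
[CO3²⁻] = α₂·DIC; α₂ = 0.05601, so [CO3²⁻] = 0.05601 × 3.028 = 0.170 mmol/kg

[CO3²⁻] = 0.170 mmol/kg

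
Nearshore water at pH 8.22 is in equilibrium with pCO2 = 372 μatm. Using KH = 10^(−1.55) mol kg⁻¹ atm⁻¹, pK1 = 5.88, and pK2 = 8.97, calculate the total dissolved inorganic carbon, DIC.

[CO2*] = KH · pCO2 = 10^(−1.55) × 372×10^-6 = 1.048×10^-5 mol/kg
α₀ = 1/(1 + K1/[H⁺] + K1K2/[H⁺]²) = 1/(1 + 10^+2.34 + 10^+1.59) = 0.003866
DIC = [CO2*]/α₀ = 1.048×10^-5 / 0.003866 = 2.71 mmol/kg

DIC = 2.71 mmol/kg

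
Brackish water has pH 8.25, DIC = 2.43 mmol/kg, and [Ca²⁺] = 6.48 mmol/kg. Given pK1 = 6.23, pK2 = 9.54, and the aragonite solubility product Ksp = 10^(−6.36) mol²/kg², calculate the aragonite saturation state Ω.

Ω = 1.74

α₂ = 1 / (1 + [H⁺]/K2 + [H⁺]²/(K1K2)) = 1 / (1 + 10^+1.29 + 10^-0.73)
   = 1 / (1 + 19.498 + 0.18621) = 1/20.685 = 0.04835
[CO3²⁻] = α₂ × DIC = 0.04835 × 2.43 = 0.1175 mmol/kg
Ksp = 10^(−6.36) = 4.365×10^-7
Ω = [Ca²⁺][CO3²⁻]/Ksp = (6.48×10^-3)(1.175×10^-4) / 4.365×10^-7 = 1.74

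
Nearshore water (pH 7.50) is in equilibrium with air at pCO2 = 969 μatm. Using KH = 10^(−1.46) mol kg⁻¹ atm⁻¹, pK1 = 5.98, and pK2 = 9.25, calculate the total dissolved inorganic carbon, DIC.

[CO2*] = KH · pCO2 = 10^(−1.46) × 969×10^-6 = 3.360×10^-5 mol/kg
α₀ = 1/(1 + K1/[H⁺] + K1K2/[H⁺]²) = 1/(1 + 10^+1.52 + 10^-0.23) = 0.02882
DIC = [CO2*]/α₀ = 3.360×10^-5 / 0.02882 = 1.17 mmol/kg

DIC = 1.17 mmol/kg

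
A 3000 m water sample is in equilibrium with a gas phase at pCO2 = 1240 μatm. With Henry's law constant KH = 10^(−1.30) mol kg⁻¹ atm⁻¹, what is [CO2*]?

KH = 10^(−1.30) = 5.012×10^-2 mol kg⁻¹ atm⁻¹
[CO2*] = KH · pCO2 = 5.012×10^-2 × 1240×10^-6 atm = 6.21×10^-5 mol/kg

[CO2*] = 62.1 μmol/kg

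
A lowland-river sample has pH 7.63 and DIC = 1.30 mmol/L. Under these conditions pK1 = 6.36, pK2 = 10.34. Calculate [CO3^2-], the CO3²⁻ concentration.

α₂ = 1 / (1 + [H⁺]/K2 + [H⁺]²/(K1K2)) = 1 / (1 + 10^+2.71 + 10^+1.44)
   = 1 / (1 + 512.86 + 27.542) = 1/541.40 = 0.001847
[CO3²⁻] = α₂ × DIC = 0.001847 × 1.30 = 0.00240 mmol/L = 2.40 μmol/L

[CO3²⁻] = 2.40 μmol/L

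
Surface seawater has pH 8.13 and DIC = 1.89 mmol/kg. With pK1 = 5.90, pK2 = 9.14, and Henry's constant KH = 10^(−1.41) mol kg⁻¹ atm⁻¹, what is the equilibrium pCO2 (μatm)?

pCO2 = 259 μatm

α₀ = 1 / (1 + K1/[H⁺] + K1K2/[H⁺]²) = 1 / (1 + 10^+2.23 + 10^+1.22)
   = 1 / (1 + 169.82 + 16.596) = 1/187.42 = 0.005336
[CO2*] = α₀ × DIC = 0.005336 × 1.89 = 0.01008 mmol/kg = 10.08 μmol/kg
pCO2 = [CO2*]/KH = 1.008×10^-5 / 3.890×10^-2 = 259 μatm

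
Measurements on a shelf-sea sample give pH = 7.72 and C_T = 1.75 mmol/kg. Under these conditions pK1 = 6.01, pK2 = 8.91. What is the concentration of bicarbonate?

[HCO3⁻] = 1.61 mmol/kg

α₁ = 1 / (1 + [H⁺]/K1 + K2/[H⁺]) = 1 / (1 + 10^-1.71 + 10^-1.19)
   = 1 / (1 + 0.019498 + 0.064565) = 1/1.0841 = 0.9225
[HCO3⁻] = α₁ × DIC = 0.9225 × 1.75 = 1.61 mmol/kg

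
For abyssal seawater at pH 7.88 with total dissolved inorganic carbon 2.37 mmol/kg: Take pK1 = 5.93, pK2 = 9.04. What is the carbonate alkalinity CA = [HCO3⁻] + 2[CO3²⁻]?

CA = [HCO3⁻] + 2[CO3²⁻] = (α₁ + 2α₂)·DIC
At pH 7.88: [H⁺]/K1 = 10^-1.95 = 0.011220, K2/[H⁺] = 10^-1.16 = 0.069183
α₁ = 1/(1 + 0.011220 + 0.069183) = 1/1.0804 = 0.9256; α₂ = α₁·K2/[H⁺] = 0.06403
α₁ + 2α₂ = 1.0536
CA = 1.0536 × 2.37 = 2.50 mmol/kg

CA = 2.50 mmol/kg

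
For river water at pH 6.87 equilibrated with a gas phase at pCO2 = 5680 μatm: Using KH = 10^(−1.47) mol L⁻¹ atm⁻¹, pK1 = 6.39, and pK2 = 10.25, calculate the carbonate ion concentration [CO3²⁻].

[CO3²⁻] = 0.242 μmol/L

[CO2*] = KH · pCO2 = 10^(−1.47) × 5680×10^-6 = 1.925×10^-4 mol/L
α₀ = 1/(1 + K1/[H⁺] + K1K2/[H⁺]²) = 1/(1 + 10^+0.48 + 10^-2.90) = 0.2487
DIC = [CO2*]/α₀ = 1.925×10^-4 / 0.2487 = 0.7739 mmol/L
[CO3²⁻] = α₂·DIC; α₂ = 0.0003131, so [CO3²⁻] = 0.0003131 × 0.7739 = 0.000242 mmol/L = 0.242 μmol/L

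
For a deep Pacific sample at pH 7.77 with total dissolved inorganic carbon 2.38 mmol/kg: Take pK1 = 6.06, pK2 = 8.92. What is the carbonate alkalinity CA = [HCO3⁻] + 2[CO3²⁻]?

CA = 2.49 mmol/kg

CA = [HCO3⁻] + 2[CO3²⁻] = (α₁ + 2α₂)·DIC
At pH 7.77: [H⁺]/K1 = 10^-1.71 = 0.019498, K2/[H⁺] = 10^-1.15 = 0.070795
α₁ = 1/(1 + 0.019498 + 0.070795) = 1/1.0903 = 0.9172; α₂ = α₁·K2/[H⁺] = 0.06493
α₁ + 2α₂ = 1.0470
CA = 1.0470 × 2.38 = 2.49 mmol/kg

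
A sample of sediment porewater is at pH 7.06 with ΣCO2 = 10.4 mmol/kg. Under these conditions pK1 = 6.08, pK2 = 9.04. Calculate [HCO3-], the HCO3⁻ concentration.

[HCO3⁻] = 9.33 mmol/kg

α₁ = 1 / (1 + [H⁺]/K1 + K2/[H⁺]) = 1 / (1 + 10^-0.98 + 10^-1.98)
   = 1 / (1 + 0.10471 + 0.010471) = 1/1.1152 = 0.8967
[HCO3⁻] = α₁ × DIC = 0.8967 × 10.4 = 9.33 mmol/kg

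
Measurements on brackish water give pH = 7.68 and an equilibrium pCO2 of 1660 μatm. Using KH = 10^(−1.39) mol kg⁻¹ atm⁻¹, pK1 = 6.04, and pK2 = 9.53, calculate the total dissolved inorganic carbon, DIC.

DIC = 3.06 mmol/kg

[CO2*] = KH · pCO2 = 10^(−1.39) × 1660×10^-6 = 6.763×10^-5 mol/kg
α₀ = 1/(1 + K1/[H⁺] + K1K2/[H⁺]²) = 1/(1 + 10^+1.64 + 10^-0.21) = 0.02209
DIC = [CO2*]/α₀ = 6.763×10^-5 / 0.02209 = 3.06 mmol/kg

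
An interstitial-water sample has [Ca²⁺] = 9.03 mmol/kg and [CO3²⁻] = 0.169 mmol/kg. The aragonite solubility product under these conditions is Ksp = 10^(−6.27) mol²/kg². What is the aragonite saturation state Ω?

Ksp = 10^(−6.27) = 5.370×10^-7
Ω = [Ca²⁺][CO3²⁻]/Ksp = (9.03×10^-3)(0.169×10^-3) / 5.370×10^-7 = 2.84

Ω = 2.84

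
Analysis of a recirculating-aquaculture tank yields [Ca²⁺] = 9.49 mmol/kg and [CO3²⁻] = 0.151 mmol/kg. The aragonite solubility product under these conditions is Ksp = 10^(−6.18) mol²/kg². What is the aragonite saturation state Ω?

Ω = 2.17

Ksp = 10^(−6.18) = 6.607×10^-7
Ω = [Ca²⁺][CO3²⁻]/Ksp = (9.49×10^-3)(0.151×10^-3) / 6.607×10^-7 = 2.17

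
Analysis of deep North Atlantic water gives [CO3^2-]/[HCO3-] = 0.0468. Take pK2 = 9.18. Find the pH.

pH = 7.85

From K2 = [H⁺][CO3^2-]/[HCO3-]:  pH = pK2 + log₁₀([CO3^2-]/[HCO3-])
log₁₀(0.0468) = -1.330
pH = 9.18 + (-1.330) = 7.85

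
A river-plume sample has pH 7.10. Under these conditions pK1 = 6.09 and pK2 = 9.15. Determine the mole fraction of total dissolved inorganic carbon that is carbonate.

α₂ = 0.00805

α₂ = 1 / (1 + [H⁺]/K2 + [H⁺]²/(K1K2)) = 1 / (1 + 10^+2.05 + 10^+1.04)
   = 1 / (1 + 112.20 + 10.965) = 1/124.17 = 0.008054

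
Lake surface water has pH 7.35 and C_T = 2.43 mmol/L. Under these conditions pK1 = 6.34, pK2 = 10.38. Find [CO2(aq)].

[CO2*] = 0.216 mmol/L

α₀ = 1 / (1 + K1/[H⁺] + K1K2/[H⁺]²) = 1 / (1 + 10^+1.01 + 10^-2.02)
   = 1 / (1 + 10.233 + 0.0095499) = 1/11.242 = 0.08895
[CO2*] = α₀ × DIC = 0.08895 × 2.43 = 0.216 mmol/L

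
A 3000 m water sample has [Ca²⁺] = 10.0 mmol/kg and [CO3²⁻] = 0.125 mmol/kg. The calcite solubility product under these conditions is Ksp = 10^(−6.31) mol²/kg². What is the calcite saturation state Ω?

Ω = 2.55

Ksp = 10^(−6.31) = 4.898×10^-7
Ω = [Ca²⁺][CO3²⁻]/Ksp = (10.0×10^-3)(0.125×10^-3) / 4.898×10^-7 = 2.55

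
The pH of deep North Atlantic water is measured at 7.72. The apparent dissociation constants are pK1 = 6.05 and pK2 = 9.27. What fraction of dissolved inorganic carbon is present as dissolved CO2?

α₀ = 1 / (1 + K1/[H⁺] + K1K2/[H⁺]²) = 1 / (1 + 10^+1.67 + 10^+0.12)
   = 1 / (1 + 46.774 + 1.3183) = 1/49.092 = 0.02037

α₀ = 0.0204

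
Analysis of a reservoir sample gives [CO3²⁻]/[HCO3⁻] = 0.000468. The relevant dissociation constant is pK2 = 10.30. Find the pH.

pH = 6.97

From K2 = [H⁺][CO3²⁻]/[HCO3⁻]:  pH = pK2 + log₁₀([CO3²⁻]/[HCO3⁻])
log₁₀(0.000468) = -3.330
pH = 10.30 + (-3.330) = 6.97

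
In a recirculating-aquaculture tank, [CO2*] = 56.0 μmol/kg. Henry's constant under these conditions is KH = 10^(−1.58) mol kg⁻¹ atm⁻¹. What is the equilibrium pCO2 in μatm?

pCO2 = 2130 μatm

KH = 10^(−1.58) = 2.630×10^-2 mol kg⁻¹ atm⁻¹
pCO2 = [CO2*]/KH = 56.0×10^-6 / 2.630×10^-2 = 2.13×10^-3 atm = 2130 μatm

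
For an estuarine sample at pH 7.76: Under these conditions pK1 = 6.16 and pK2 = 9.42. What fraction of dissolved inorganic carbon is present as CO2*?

α₀ = 1 / (1 + K1/[H⁺] + K1K2/[H⁺]²) = 1 / (1 + 10^+1.60 + 10^-0.06)
   = 1 / (1 + 39.811 + 0.87096) = 1/41.682 = 0.02399

α₀ = 0.0240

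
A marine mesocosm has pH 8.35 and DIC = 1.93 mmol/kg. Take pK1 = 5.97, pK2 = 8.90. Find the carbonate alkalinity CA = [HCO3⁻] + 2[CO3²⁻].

CA = [HCO3⁻] + 2[CO3²⁻] = (α₁ + 2α₂)·DIC
At pH 8.35: [H⁺]/K1 = 10^-2.38 = 0.0041687, K2/[H⁺] = 10^-0.55 = 0.28184
α₁ = 1/(1 + 0.0041687 + 0.28184) = 1/1.2860 = 0.7776; α₂ = α₁·K2/[H⁺] = 0.2192
α₁ + 2α₂ = 1.2159
CA = 1.2159 × 1.93 = 2.35 mmol/kg

CA = 2.35 mmol/kg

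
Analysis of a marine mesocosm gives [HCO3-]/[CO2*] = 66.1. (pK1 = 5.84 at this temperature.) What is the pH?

pH = 7.66

From K1 = [H⁺][HCO3-]/[CO2*]:  pH = pK1 + log₁₀([HCO3-]/[CO2*])
log₁₀(66.1) = +1.820
pH = 5.84 + (+1.820) = 7.66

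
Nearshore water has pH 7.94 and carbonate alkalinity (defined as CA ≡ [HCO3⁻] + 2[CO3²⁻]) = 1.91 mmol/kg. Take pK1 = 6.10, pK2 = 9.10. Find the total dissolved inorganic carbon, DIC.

CA = [HCO3⁻] + 2[CO3²⁻] = (α₁ + 2α₂)·DIC
At pH 7.94: [H⁺]/K1 = 10^-1.84 = 0.014454, K2/[H⁺] = 10^-1.16 = 0.069183
α₁ = 1/(1 + 0.014454 + 0.069183) = 1/1.0836 = 0.9228; α₂ = α₁·K2/[H⁺] = 0.06384
α₁ + 2α₂ = 1.0505
DIC = CA / (α₁ + 2α₂) = 1.91 / 1.0505 = 1.82 mmol/kg

DIC = 1.82 mmol/kg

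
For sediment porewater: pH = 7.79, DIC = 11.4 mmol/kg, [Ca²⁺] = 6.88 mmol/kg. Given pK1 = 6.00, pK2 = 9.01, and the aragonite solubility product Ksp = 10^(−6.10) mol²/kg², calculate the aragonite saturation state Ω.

α₂ = 1 / (1 + [H⁺]/K2 + [H⁺]²/(K1K2)) = 1 / (1 + 10^+1.22 + 10^-0.57)
   = 1 / (1 + 16.596 + 0.26915) = 1/17.865 = 0.05598
[CO3²⁻] = α₂ × DIC = 0.05598 × 11.4 = 0.6381 mmol/kg
Ksp = 10^(−6.10) = 7.943×10^-7
Ω = [Ca²⁺][CO3²⁻]/Ksp = (6.88×10^-3)(6.381×10^-4) / 7.943×10^-7 = 5.53

Ω = 5.53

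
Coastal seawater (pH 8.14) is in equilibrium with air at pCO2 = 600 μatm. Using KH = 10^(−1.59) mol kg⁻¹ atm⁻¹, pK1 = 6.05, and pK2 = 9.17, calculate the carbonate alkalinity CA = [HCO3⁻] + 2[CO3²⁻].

CA = 2.25 mmol/kg

[CO2*] = KH · pCO2 = 10^(−1.59) × 600×10^-6 = 1.542×10^-5 mol/kg
α₀ = 1/(1 + K1/[H⁺] + K1K2/[H⁺]²) = 1/(1 + 10^+2.09 + 10^+1.06) = 0.007380
DIC = [CO2*]/α₀ = 1.542×10^-5 / 0.007380 = 2.090 mmol/kg
CA = (α₁ + 2α₂)·DIC = (0.9079 + 2×0.08473) × 2.090 = 2.25 mmol/kg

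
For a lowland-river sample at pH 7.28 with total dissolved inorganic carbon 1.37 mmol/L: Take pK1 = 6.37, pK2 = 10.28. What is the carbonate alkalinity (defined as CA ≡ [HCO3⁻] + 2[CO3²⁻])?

CA = 1.22 mmol/L

CA = [HCO3⁻] + 2[CO3²⁻] = (α₁ + 2α₂)·DIC
At pH 7.28: [H⁺]/K1 = 10^-0.91 = 0.12303, K2/[H⁺] = 10^-3.00 = 0.0010000
α₁ = 1/(1 + 0.12303 + 0.0010000) = 1/1.1240 = 0.8897; α₂ = α₁·K2/[H⁺] = 0.0008897
α₁ + 2α₂ = 0.8914
CA = 0.8914 × 1.37 = 1.22 mmol/L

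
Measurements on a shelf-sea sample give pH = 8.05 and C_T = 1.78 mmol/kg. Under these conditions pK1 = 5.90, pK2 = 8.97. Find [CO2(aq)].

α₀ = 1 / (1 + K1/[H⁺] + K1K2/[H⁺]²) = 1 / (1 + 10^+2.15 + 10^+1.23)
   = 1 / (1 + 141.25 + 16.982) = 1/159.24 = 0.006280
[CO2*] = α₀ × DIC = 0.006280 × 1.78 = 0.0112 mmol/kg = 11.2 μmol/kg

[CO2*] = 11.2 μmol/kg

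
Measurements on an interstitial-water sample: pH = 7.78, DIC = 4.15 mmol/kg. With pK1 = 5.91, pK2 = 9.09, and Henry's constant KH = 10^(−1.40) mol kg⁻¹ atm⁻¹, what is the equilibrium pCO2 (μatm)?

α₀ = 1 / (1 + K1/[H⁺] + K1K2/[H⁺]²) = 1 / (1 + 10^+1.87 + 10^+0.56)
   = 1 / (1 + 74.131 + 3.6308) = 1/78.762 = 0.01270
[CO2*] = α₀ × DIC = 0.01270 × 4.15 = 0.05269 mmol/kg
pCO2 = [CO2*]/KH = 5.269×10^-5 / 3.981×10^-2 = 1320 μatm

pCO2 = 1320 μatm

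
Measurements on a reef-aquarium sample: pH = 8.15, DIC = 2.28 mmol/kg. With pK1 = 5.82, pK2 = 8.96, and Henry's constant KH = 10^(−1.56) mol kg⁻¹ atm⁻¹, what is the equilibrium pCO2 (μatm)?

α₀ = 1 / (1 + K1/[H⁺] + K1K2/[H⁺]²) = 1 / (1 + 10^+2.33 + 10^+1.52)
   = 1 / (1 + 213.80 + 33.113) = 1/247.91 = 0.004034
[CO2*] = α₀ × DIC = 0.004034 × 2.28 = 0.009197 mmol/kg = 9.197 μmol/kg
pCO2 = [CO2*]/KH = 9.197×10^-6 / 2.754×10^-2 = 334 μatm

pCO2 = 334 μatm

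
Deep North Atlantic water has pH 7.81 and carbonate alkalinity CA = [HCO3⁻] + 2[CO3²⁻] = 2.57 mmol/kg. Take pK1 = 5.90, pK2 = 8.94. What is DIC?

CA = [HCO3⁻] + 2[CO3²⁻] = (α₁ + 2α₂)·DIC
At pH 7.81: [H⁺]/K1 = 10^-1.91 = 0.012303, K2/[H⁺] = 10^-1.13 = 0.074131
α₁ = 1/(1 + 0.012303 + 0.074131) = 1/1.0864 = 0.9204; α₂ = α₁·K2/[H⁺] = 0.06823
α₁ + 2α₂ = 1.0569
DIC = CA / (α₁ + 2α₂) = 2.57 / 1.0569 = 2.43 mmol/kg

DIC = 2.43 mmol/kg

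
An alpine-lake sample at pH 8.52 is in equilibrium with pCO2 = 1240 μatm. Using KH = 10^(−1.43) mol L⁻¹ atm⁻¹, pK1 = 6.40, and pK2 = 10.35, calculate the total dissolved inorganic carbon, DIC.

[CO2*] = KH · pCO2 = 10^(−1.43) × 1240×10^-6 = 4.607×10^-5 mol/L
α₀ = 1/(1 + K1/[H⁺] + K1K2/[H⁺]²) = 1/(1 + 10^+2.12 + 10^+0.29) = 0.007420
DIC = [CO2*]/α₀ = 4.607×10^-5 / 0.007420 = 6.21 mmol/L

DIC = 6.21 mmol/L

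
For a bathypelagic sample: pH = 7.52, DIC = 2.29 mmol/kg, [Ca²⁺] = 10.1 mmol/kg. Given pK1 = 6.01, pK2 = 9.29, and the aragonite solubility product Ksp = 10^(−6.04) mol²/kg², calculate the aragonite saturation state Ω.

α₂ = 1 / (1 + [H⁺]/K2 + [H⁺]²/(K1K2)) = 1 / (1 + 10^+1.77 + 10^+0.26)
   = 1 / (1 + 58.884 + 1.8197) = 1/61.704 = 0.01621
[CO3²⁻] = α₂ × DIC = 0.01621 × 2.29 = 0.03711 mmol/kg
Ksp = 10^(−6.04) = 9.120×10^-7
Ω = [Ca²⁺][CO3²⁻]/Ksp = (10.1×10^-3)(3.711×10^-5) / 9.120×10^-7 = 0.411

Ω = 0.411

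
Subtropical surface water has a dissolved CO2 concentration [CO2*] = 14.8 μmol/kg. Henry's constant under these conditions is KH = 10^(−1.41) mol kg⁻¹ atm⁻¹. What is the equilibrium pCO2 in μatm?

KH = 10^(−1.41) = 3.890×10^-2 mol kg⁻¹ atm⁻¹
pCO2 = [CO2*]/KH = 14.8×10^-6 / 3.890×10^-2 = 3.80×10^-4 atm = 380 μatm

pCO2 = 380 μatm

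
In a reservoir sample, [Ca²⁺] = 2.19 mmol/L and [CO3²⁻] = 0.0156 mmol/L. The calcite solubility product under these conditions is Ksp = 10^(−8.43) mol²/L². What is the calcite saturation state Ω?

Ksp = 10^(−8.43) = 3.715×10^-9
Ω = [Ca²⁺][CO3²⁻]/Ksp = (2.19×10^-3)(0.0156×10^-3) / 3.715×10^-9 = 9.20

Ω = 9.20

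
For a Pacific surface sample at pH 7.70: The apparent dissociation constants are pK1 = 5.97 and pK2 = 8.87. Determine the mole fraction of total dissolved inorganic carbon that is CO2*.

α₀ = 1 / (1 + K1/[H⁺] + K1K2/[H⁺]²) = 1 / (1 + 10^+1.73 + 10^+0.56)
   = 1 / (1 + 53.703 + 3.6308) = 1/58.334 = 0.01714

α₀ = 0.0171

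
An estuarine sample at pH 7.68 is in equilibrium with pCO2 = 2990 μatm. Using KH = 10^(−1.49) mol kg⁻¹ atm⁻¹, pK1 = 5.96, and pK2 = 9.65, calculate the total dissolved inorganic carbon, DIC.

[CO2*] = KH · pCO2 = 10^(−1.49) × 2990×10^-6 = 9.675×10^-5 mol/kg
α₀ = 1/(1 + K1/[H⁺] + K1K2/[H⁺]²) = 1/(1 + 10^+1.72 + 10^-0.25) = 0.01850
DIC = [CO2*]/α₀ = 9.675×10^-5 / 0.01850 = 5.23 mmol/kg

DIC = 5.23 mmol/kg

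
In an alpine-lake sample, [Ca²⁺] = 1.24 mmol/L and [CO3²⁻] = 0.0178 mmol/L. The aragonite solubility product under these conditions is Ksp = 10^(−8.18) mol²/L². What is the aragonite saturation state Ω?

Ksp = 10^(−8.18) = 6.607×10^-9
Ω = [Ca²⁺][CO3²⁻]/Ksp = (1.24×10^-3)(0.0178×10^-3) / 6.607×10^-9 = 3.34

Ω = 3.34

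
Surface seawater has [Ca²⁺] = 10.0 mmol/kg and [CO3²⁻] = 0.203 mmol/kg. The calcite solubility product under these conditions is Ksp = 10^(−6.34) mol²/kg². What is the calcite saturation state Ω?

Ω = 4.44

Ksp = 10^(−6.34) = 4.571×10^-7
Ω = [Ca²⁺][CO3²⁻]/Ksp = (10.0×10^-3)(0.203×10^-3) / 4.571×10^-7 = 4.44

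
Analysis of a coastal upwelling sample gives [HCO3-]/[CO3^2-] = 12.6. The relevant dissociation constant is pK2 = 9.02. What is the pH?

From K2 = [H⁺][CO3^2-]/[HCO3-]:  pH = pK2 − log₁₀([HCO3-]/[CO3^2-])
log₁₀(12.6) = +1.100
pH = 9.02 − (+1.100) = 7.92

pH = 7.92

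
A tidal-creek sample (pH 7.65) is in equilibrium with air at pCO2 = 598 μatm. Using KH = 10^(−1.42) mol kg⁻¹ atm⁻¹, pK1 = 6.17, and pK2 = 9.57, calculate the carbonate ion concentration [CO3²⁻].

[CO2*] = KH · pCO2 = 10^(−1.42) × 598×10^-6 = 2.274×10^-5 mol/kg
α₀ = 1/(1 + K1/[H⁺] + K1K2/[H⁺]²) = 1/(1 + 10^+1.48 + 10^-0.44) = 0.03168
DIC = [CO2*]/α₀ = 2.274×10^-5 / 0.03168 = 0.7176 mmol/kg
[CO3²⁻] = α₂·DIC; α₂ = 0.01150, so [CO3²⁻] = 0.01150 × 0.7176 = 0.00825 mmol/kg = 8.25 μmol/kg

[CO3²⁻] = 8.25 μmol/kg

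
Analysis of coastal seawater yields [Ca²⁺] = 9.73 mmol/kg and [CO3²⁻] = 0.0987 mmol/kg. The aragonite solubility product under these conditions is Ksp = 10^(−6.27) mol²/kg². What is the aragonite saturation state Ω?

Ksp = 10^(−6.27) = 5.370×10^-7
Ω = [Ca²⁺][CO3²⁻]/Ksp = (9.73×10^-3)(0.0987×10^-3) / 5.370×10^-7 = 1.79

Ω = 1.79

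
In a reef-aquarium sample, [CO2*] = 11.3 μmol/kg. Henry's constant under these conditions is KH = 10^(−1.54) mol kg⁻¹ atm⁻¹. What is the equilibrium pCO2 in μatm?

pCO2 = 392 μatm

KH = 10^(−1.54) = 2.884×10^-2 mol kg⁻¹ atm⁻¹
pCO2 = [CO2*]/KH = 11.3×10^-6 / 2.884×10^-2 = 3.92×10^-4 atm = 392 μatm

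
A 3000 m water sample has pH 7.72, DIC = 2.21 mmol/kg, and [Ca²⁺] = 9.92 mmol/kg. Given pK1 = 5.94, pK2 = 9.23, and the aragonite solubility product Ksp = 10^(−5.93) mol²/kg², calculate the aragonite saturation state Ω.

α₂ = 1 / (1 + [H⁺]/K2 + [H⁺]²/(K1K2)) = 1 / (1 + 10^+1.51 + 10^-0.27)
   = 1 / (1 + 32.359 + 0.53703) = 1/33.896 = 0.02950
[CO3²⁻] = α₂ × DIC = 0.02950 × 2.21 = 0.06520 mmol/kg
Ksp = 10^(−5.93) = 1.175×10^-6
Ω = [Ca²⁺][CO3²⁻]/Ksp = (9.92×10^-3)(6.520×10^-5) / 1.175×10^-6 = 0.550

Ω = 0.550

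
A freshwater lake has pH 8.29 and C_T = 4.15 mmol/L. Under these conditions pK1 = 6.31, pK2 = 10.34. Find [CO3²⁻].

[CO3²⁻] = 0.0363 mmol/L

α₂ = 1 / (1 + [H⁺]/K2 + [H⁺]²/(K1K2)) = 1 / (1 + 10^+2.05 + 10^+0.07)
   = 1 / (1 + 112.20 + 1.1749) = 1/114.38 = 0.008743
[CO3²⁻] = α₂ × DIC = 0.008743 × 4.15 = 0.0363 mmol/L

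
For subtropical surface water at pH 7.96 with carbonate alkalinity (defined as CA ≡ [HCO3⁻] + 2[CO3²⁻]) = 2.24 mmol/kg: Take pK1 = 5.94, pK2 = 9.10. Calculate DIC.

DIC = 2.12 mmol/kg

CA = [HCO3⁻] + 2[CO3²⁻] = (α₁ + 2α₂)·DIC
At pH 7.96: [H⁺]/K1 = 10^-2.02 = 0.0095499, K2/[H⁺] = 10^-1.14 = 0.072444
α₁ = 1/(1 + 0.0095499 + 0.072444) = 1/1.0820 = 0.9242; α₂ = α₁·K2/[H⁺] = 0.06695
α₁ + 2α₂ = 1.0581
DIC = CA / (α₁ + 2α₂) = 2.24 / 1.0581 = 2.12 mmol/kg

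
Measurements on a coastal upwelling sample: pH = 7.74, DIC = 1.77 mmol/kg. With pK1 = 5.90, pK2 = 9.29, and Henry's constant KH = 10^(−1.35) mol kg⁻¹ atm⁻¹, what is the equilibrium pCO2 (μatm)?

pCO2 = 549 μatm

α₀ = 1 / (1 + K1/[H⁺] + K1K2/[H⁺]²) = 1 / (1 + 10^+1.84 + 10^+0.29)
   = 1 / (1 + 69.183 + 1.9498) = 1/72.133 = 0.01386
[CO2*] = α₀ × DIC = 0.01386 × 1.77 = 0.02454 mmol/kg
pCO2 = [CO2*]/KH = 2.454×10^-5 / 4.467×10^-2 = 549 μatm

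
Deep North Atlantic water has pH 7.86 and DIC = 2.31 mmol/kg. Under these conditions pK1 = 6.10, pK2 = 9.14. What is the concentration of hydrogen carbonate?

α₁ = 1 / (1 + [H⁺]/K1 + K2/[H⁺]) = 1 / (1 + 10^-1.76 + 10^-1.28)
   = 1 / (1 + 0.017378 + 0.052481) = 1/1.0699 = 0.9347
[HCO3⁻] = α₁ × DIC = 0.9347 × 2.31 = 2.16 mmol/kg

[HCO3⁻] = 2.16 mmol/kg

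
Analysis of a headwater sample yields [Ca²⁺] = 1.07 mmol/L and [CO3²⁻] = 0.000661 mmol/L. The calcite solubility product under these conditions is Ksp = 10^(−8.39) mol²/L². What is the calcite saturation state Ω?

Ω = 0.174

Ksp = 10^(−8.39) = 4.074×10^-9
Ω = [Ca²⁺][CO3²⁻]/Ksp = (1.07×10^-3)(0.000661×10^-3) / 4.074×10^-9 = 0.174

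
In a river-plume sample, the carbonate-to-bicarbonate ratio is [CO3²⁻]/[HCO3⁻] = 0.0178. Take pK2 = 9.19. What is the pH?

pH = 7.44

From K2 = [H⁺][CO3²⁻]/[HCO3⁻]:  pH = pK2 + log₁₀([CO3²⁻]/[HCO3⁻])
log₁₀(0.0178) = -1.750
pH = 9.19 + (-1.750) = 7.44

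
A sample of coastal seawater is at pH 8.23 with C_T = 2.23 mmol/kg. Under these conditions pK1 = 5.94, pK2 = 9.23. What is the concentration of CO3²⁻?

[CO3²⁻] = 0.202 mmol/kg

α₂ = 1 / (1 + [H⁺]/K2 + [H⁺]²/(K1K2)) = 1 / (1 + 10^+1.00 + 10^-1.29)
   = 1 / (1 + 10.000 + 0.051286) = 1/11.051 = 0.09049
[CO3²⁻] = α₂ × DIC = 0.09049 × 2.23 = 0.202 mmol/kg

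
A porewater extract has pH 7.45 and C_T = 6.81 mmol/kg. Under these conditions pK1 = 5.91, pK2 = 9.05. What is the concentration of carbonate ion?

[CO3²⁻] = 0.162 mmol/kg

α₂ = 1 / (1 + [H⁺]/K2 + [H⁺]²/(K1K2)) = 1 / (1 + 10^+1.60 + 10^+0.06)
   = 1 / (1 + 39.811 + 1.1482) = 1/41.959 = 0.02383
[CO3²⁻] = α₂ × DIC = 0.02383 × 6.81 = 0.162 mmol/kg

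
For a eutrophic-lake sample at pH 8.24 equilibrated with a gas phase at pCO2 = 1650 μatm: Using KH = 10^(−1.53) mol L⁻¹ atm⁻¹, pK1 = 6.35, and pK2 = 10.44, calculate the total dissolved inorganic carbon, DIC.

[CO2*] = KH · pCO2 = 10^(−1.53) × 1650×10^-6 = 4.869×10^-5 mol/L
α₀ = 1/(1 + K1/[H⁺] + K1K2/[H⁺]²) = 1/(1 + 10^+1.89 + 10^-0.31) = 0.01264
DIC = [CO2*]/α₀ = 4.869×10^-5 / 0.01264 = 3.85 mmol/L

DIC = 3.85 mmol/L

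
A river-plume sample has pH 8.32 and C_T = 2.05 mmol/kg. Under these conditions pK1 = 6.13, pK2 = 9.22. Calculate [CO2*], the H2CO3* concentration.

α₀ = 1 / (1 + K1/[H⁺] + K1K2/[H⁺]²) = 1 / (1 + 10^+2.19 + 10^+1.29)
   = 1 / (1 + 154.88 + 19.498) = 1/175.38 = 0.005702
[CO2*] = α₀ × DIC = 0.005702 × 2.05 = 0.0117 mmol/kg = 11.7 μmol/kg

[CO2*] = 11.7 μmol/kg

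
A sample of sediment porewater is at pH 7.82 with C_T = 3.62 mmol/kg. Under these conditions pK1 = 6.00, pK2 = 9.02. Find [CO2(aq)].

α₀ = 1 / (1 + K1/[H⁺] + K1K2/[H⁺]²) = 1 / (1 + 10^+1.82 + 10^+0.62)
   = 1 / (1 + 66.069 + 4.1687) = 1/71.238 = 0.01404
[CO2*] = α₀ × DIC = 0.01404 × 3.62 = 0.0508 mmol/kg

[CO2*] = 0.0508 mmol/kg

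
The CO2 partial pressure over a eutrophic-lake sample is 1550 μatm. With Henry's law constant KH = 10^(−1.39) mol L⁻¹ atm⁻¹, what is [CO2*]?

[CO2*] = 63.1 μmol/L

KH = 10^(−1.39) = 4.074×10^-2 mol L⁻¹ atm⁻¹
[CO2*] = KH · pCO2 = 4.074×10^-2 × 1550×10^-6 atm = 6.31×10^-5 mol/L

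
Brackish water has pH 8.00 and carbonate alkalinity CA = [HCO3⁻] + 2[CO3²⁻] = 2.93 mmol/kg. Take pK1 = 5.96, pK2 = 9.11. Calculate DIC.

DIC = 2.76 mmol/kg

CA = [HCO3⁻] + 2[CO3²⁻] = (α₁ + 2α₂)·DIC
At pH 8.00: [H⁺]/K1 = 10^-2.04 = 0.0091201, K2/[H⁺] = 10^-1.11 = 0.077625
α₁ = 1/(1 + 0.0091201 + 0.077625) = 1/1.0867 = 0.9202; α₂ = α₁·K2/[H⁺] = 0.07143
α₁ + 2α₂ = 1.0630
DIC = CA / (α₁ + 2α₂) = 2.93 / 1.0630 = 2.76 mmol/kg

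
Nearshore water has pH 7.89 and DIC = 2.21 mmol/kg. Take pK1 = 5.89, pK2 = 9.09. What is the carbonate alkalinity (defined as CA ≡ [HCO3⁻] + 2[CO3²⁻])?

CA = [HCO3⁻] + 2[CO3²⁻] = (α₁ + 2α₂)·DIC
At pH 7.89: [H⁺]/K1 = 10^-2.00 = 0.010000, K2/[H⁺] = 10^-1.20 = 0.063096
α₁ = 1/(1 + 0.010000 + 0.063096) = 1/1.0731 = 0.9319; α₂ = α₁·K2/[H⁺] = 0.05880
α₁ + 2α₂ = 1.0495
CA = 1.0495 × 2.21 = 2.32 mmol/kg

CA = 2.32 mmol/kg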